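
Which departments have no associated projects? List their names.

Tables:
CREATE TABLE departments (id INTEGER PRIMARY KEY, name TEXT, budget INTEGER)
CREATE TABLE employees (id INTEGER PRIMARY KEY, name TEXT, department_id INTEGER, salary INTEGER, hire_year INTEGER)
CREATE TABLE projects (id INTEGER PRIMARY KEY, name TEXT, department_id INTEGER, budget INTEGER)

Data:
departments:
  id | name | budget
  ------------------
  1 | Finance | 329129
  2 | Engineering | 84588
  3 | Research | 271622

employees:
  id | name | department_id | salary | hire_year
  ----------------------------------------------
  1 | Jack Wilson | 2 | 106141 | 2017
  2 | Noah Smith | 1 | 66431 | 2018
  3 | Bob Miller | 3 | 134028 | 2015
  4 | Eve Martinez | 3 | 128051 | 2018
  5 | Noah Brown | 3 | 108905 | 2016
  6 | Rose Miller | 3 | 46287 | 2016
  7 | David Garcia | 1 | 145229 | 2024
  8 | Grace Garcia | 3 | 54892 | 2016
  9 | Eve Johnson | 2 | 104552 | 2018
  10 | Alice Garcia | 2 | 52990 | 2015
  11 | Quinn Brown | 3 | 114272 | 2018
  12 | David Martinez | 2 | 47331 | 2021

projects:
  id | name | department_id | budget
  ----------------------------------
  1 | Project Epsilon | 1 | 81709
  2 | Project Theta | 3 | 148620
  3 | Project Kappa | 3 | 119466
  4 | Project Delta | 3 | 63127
SELECT p.name FROM departments p LEFT JOIN projects c ON c.department_id = p.id WHERE c.id IS NULL

Execution result:
Engineering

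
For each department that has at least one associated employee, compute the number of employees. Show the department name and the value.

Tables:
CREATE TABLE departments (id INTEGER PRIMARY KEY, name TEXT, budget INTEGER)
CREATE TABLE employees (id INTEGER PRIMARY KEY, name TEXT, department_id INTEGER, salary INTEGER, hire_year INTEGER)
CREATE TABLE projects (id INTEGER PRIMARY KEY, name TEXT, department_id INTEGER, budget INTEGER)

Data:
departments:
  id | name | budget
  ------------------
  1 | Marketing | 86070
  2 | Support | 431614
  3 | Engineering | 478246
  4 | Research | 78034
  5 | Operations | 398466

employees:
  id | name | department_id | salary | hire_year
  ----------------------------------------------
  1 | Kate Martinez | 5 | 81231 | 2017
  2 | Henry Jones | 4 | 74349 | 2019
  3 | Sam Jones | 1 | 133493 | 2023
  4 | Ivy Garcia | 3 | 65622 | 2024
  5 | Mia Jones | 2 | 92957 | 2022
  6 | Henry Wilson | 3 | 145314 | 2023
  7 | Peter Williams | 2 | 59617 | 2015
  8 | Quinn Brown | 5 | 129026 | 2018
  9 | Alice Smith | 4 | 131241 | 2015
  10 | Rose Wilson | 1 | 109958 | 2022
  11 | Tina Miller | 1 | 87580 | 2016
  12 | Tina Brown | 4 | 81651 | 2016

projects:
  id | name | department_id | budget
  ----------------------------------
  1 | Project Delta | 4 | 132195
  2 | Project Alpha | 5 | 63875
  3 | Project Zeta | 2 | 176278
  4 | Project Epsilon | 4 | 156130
SELECT p.name, COUNT(*) AS n FROM employees c JOIN departments p ON c.department_id = p.id GROUP BY p.id, p.name

Execution result:
name | n
Marketing | 3
Support | 2
Engineering | 2
Research | 3
Operations | 2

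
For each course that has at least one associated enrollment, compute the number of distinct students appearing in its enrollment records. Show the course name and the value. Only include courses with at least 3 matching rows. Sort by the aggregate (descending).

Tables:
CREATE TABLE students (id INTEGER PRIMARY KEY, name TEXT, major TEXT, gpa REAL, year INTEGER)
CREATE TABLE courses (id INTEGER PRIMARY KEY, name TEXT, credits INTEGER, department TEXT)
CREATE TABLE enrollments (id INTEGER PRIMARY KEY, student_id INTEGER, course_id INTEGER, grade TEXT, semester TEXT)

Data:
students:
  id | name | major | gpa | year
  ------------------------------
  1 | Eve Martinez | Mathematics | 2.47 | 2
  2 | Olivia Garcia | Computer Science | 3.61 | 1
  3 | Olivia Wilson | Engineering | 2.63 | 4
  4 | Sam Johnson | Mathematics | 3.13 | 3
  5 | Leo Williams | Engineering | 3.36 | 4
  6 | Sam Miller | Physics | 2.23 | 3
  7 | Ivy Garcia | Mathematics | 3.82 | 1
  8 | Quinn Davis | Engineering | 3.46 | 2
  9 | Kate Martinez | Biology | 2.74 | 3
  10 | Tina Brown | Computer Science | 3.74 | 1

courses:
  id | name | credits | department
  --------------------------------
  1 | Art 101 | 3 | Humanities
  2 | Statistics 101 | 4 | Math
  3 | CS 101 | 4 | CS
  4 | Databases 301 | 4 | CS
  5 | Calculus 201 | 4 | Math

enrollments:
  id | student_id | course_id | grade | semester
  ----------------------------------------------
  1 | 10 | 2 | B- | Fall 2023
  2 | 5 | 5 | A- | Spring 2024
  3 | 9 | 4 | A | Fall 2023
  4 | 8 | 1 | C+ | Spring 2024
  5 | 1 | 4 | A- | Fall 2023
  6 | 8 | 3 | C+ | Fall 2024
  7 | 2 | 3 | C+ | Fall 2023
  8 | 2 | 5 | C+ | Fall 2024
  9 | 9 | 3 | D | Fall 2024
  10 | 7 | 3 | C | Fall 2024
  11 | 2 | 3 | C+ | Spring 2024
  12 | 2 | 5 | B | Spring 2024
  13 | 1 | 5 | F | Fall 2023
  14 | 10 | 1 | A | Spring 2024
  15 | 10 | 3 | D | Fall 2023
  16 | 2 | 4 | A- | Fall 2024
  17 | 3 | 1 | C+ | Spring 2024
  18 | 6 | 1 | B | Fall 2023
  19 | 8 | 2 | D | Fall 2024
SELECT p.name, COUNT(DISTINCT c.student_id) AS distinct_student_count FROM enrollments c JOIN courses p ON c.course_id = p.id GROUP BY p.id, p.name HAVING COUNT(*) >= 3 ORDER BY distinct_student_count DESC

Execution result:
name | distinct_student_count
CS 101 | 5
Art 101 | 4
Databases 301 | 3
Calculus 201 | 3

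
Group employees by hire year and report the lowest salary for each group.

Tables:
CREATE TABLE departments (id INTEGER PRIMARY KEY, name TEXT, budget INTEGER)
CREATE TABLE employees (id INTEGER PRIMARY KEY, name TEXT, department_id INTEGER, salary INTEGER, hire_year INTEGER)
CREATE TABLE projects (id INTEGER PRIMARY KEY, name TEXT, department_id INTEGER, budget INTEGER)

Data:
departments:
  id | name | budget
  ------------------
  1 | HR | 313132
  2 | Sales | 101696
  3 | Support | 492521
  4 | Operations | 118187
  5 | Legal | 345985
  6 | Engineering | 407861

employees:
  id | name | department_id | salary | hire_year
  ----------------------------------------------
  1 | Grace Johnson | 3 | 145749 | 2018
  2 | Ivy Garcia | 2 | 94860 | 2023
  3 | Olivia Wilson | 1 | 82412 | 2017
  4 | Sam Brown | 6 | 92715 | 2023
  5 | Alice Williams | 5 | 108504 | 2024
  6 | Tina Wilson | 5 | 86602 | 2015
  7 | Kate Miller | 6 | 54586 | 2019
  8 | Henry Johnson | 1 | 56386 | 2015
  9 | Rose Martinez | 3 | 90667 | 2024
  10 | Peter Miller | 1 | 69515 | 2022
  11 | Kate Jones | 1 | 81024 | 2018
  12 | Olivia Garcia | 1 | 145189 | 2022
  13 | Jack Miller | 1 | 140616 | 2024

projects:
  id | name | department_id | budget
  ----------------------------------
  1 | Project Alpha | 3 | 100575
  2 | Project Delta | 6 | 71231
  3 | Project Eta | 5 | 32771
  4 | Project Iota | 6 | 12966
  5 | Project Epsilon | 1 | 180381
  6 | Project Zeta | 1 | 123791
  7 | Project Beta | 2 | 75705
SELECT hire_year, MIN(salary) AS min_salary FROM employees GROUP BY hire_year

Execution result:
hire_year | min_salary
2015 | 56386
2017 | 82412
2018 | 81024
2019 | 54586
2022 | 69515
2023 | 92715
2024 | 90667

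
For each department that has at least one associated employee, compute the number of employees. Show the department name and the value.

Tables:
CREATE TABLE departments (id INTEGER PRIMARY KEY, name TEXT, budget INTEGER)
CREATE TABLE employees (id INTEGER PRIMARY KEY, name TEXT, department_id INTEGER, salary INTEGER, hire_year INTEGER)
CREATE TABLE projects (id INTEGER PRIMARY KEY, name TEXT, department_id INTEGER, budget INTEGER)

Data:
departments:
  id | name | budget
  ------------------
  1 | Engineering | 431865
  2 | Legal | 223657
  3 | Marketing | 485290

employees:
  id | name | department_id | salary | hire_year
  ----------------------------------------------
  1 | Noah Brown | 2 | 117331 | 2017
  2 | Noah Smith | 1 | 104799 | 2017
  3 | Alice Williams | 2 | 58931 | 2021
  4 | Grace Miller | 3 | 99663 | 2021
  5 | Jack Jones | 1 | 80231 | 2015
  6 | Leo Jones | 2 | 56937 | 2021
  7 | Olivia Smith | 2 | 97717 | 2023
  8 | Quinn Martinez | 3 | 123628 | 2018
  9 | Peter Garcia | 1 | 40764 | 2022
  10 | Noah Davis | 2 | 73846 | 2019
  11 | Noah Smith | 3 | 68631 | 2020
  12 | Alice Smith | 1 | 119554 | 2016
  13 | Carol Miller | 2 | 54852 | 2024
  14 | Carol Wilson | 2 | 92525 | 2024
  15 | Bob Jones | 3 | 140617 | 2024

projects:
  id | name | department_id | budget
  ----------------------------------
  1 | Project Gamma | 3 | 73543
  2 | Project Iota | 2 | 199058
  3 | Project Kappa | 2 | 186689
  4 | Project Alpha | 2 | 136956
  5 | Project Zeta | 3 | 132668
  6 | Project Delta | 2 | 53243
SELECT p.name, COUNT(*) AS n FROM employees c JOIN departments p ON c.department_id = p.id GROUP BY p.id, p.name

Execution result:
name | n
Engineering | 4
Legal | 7
Marketing | 4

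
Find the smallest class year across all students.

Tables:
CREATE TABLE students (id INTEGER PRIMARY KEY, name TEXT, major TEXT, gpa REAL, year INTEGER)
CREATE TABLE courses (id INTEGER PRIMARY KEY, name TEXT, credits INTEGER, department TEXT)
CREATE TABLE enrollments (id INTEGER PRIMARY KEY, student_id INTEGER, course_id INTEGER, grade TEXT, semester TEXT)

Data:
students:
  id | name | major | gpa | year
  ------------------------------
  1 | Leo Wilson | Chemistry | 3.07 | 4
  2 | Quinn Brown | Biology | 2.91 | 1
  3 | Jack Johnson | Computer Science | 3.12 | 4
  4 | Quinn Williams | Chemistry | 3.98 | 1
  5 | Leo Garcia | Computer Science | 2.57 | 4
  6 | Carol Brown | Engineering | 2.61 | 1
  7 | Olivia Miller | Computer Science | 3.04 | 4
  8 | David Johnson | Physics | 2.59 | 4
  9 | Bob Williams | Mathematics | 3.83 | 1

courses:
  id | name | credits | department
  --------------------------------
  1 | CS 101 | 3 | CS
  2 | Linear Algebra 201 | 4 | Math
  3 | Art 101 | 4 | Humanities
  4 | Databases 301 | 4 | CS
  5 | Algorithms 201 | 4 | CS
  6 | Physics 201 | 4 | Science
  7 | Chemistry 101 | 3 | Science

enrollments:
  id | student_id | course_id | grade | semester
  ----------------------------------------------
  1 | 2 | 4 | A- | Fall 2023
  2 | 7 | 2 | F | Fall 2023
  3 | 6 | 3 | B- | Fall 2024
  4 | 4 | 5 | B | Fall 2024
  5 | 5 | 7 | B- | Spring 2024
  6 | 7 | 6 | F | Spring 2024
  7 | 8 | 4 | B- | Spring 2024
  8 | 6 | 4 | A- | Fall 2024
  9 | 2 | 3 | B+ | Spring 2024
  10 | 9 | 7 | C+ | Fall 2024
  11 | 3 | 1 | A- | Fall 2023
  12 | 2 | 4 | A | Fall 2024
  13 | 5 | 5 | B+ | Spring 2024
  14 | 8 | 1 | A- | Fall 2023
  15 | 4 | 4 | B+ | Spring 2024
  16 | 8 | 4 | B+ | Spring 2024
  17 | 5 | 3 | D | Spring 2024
SELECT MIN(year) FROM students

Execution result:
1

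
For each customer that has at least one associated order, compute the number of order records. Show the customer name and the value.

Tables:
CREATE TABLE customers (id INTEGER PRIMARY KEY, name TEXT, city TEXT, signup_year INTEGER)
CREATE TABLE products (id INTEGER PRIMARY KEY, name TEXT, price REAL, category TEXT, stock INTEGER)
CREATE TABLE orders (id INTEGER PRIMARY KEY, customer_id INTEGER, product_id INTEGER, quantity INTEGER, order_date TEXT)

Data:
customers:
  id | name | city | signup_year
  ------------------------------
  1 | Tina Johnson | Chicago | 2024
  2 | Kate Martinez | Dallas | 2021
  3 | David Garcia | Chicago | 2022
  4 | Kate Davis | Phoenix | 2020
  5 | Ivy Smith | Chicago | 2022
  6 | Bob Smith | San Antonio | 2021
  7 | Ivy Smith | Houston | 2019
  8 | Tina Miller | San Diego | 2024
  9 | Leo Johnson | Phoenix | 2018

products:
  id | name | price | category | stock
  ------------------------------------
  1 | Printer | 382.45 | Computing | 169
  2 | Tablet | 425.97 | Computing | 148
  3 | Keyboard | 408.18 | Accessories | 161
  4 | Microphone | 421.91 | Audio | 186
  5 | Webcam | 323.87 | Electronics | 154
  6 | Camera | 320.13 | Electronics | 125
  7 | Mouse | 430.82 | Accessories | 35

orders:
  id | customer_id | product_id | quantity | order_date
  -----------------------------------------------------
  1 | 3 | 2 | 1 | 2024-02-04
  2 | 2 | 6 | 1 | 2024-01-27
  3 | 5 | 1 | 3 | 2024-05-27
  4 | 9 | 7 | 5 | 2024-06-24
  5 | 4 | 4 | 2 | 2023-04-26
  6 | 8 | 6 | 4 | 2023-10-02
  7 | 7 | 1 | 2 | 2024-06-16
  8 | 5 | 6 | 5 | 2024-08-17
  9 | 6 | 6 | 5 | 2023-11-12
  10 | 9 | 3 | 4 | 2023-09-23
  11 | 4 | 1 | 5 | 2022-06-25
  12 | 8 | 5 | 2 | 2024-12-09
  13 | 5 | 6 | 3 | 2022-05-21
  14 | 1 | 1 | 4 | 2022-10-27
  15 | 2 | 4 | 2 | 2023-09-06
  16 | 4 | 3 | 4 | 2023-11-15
SELECT p.name, COUNT(*) AS n FROM orders c JOIN customers p ON c.customer_id = p.id GROUP BY p.id, p.name

Execution result:
name | n
Tina Johnson | 1
Kate Martinez | 2
David Garcia | 1
Kate Davis | 3
Ivy Smith | 3
Bob Smith | 1
Ivy Smith | 1
Tina Miller | 2
Leo Johnson | 2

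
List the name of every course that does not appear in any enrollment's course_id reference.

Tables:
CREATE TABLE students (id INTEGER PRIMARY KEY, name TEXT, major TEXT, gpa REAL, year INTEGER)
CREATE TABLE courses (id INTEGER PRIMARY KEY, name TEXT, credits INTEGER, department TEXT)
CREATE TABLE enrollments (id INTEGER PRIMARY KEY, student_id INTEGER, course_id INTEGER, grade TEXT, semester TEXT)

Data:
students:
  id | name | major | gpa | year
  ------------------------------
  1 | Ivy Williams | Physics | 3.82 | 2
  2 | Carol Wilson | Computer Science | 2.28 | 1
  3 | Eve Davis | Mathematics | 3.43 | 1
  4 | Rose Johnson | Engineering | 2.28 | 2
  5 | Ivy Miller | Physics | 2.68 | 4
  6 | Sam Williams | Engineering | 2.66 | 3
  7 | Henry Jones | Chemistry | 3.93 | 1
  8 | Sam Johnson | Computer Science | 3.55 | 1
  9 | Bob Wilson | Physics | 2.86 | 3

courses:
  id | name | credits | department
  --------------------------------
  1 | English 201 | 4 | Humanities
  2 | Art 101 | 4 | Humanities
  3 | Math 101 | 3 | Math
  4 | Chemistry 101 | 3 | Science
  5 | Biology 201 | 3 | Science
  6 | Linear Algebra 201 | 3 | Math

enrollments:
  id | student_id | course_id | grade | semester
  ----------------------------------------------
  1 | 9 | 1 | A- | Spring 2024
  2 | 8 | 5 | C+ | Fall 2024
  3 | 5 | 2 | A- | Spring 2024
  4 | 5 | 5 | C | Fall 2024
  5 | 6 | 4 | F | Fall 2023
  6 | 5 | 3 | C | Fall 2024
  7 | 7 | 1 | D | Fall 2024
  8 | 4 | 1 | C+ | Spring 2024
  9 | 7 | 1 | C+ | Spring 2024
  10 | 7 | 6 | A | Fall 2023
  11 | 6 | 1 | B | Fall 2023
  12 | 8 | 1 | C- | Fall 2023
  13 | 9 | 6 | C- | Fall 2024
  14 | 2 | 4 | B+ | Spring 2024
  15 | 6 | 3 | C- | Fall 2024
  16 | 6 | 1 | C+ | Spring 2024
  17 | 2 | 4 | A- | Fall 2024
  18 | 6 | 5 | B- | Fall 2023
SELECT p.name FROM courses p LEFT JOIN enrollments c ON c.course_id = p.id WHERE c.id IS NULL

Execution result:
(no rows)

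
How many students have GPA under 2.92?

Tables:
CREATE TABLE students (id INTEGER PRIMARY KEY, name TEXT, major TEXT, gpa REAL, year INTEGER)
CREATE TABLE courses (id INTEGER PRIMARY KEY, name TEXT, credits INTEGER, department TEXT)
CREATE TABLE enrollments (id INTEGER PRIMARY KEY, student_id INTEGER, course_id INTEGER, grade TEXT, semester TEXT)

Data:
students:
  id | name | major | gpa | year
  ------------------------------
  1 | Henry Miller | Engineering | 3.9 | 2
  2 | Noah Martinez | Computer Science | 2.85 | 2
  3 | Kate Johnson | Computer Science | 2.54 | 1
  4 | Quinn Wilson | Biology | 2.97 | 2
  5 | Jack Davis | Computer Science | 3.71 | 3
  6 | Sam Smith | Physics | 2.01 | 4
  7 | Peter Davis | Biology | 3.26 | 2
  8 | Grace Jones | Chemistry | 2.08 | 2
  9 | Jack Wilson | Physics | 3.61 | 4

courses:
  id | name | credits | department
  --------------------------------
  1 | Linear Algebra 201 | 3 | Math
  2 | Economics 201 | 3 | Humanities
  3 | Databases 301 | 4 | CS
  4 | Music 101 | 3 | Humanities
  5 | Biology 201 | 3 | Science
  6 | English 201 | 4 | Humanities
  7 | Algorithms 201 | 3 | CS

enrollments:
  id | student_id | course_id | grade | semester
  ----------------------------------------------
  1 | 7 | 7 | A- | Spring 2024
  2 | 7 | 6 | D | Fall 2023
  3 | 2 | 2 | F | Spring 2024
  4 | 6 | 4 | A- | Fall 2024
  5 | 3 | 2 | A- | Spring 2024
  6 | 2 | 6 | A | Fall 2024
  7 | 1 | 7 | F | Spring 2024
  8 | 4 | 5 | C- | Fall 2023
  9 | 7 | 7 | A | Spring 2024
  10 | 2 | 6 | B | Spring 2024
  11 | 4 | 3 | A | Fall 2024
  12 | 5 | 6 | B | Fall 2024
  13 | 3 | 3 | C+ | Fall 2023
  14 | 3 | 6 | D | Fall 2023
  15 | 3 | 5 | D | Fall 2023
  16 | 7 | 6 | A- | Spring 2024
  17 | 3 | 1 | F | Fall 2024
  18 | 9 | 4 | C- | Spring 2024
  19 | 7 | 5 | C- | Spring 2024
SELECT COUNT(*) FROM students WHERE gpa < 2.92

Execution result:
4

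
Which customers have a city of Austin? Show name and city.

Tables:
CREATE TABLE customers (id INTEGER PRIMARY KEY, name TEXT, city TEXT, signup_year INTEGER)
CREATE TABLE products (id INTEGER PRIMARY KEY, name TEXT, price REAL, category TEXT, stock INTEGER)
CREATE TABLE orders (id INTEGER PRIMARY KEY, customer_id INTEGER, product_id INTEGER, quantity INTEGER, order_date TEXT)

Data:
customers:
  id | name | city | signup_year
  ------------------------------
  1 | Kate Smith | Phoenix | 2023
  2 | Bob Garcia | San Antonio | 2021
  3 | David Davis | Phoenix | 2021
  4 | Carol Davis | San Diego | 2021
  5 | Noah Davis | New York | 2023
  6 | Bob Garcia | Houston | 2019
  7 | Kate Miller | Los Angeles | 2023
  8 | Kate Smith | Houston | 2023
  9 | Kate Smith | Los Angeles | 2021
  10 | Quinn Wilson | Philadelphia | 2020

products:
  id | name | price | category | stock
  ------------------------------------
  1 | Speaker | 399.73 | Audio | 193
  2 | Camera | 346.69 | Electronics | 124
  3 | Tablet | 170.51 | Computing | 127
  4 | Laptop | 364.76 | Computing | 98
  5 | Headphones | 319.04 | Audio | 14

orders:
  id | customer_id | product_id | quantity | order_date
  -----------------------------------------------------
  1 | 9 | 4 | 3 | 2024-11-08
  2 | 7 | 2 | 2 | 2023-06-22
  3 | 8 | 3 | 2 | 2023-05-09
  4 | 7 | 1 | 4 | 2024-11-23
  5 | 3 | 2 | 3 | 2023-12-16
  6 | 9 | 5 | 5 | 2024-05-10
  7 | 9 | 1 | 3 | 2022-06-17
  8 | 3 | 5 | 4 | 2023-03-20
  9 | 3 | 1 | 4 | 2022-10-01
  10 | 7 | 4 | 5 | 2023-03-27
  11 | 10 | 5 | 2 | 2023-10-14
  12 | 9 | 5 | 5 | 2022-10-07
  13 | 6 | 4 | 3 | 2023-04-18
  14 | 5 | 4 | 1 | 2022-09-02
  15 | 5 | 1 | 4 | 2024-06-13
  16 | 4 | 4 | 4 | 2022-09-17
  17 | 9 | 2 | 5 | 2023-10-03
SELECT name, city FROM customers WHERE city = 'Austin'

Execution result:
(no rows)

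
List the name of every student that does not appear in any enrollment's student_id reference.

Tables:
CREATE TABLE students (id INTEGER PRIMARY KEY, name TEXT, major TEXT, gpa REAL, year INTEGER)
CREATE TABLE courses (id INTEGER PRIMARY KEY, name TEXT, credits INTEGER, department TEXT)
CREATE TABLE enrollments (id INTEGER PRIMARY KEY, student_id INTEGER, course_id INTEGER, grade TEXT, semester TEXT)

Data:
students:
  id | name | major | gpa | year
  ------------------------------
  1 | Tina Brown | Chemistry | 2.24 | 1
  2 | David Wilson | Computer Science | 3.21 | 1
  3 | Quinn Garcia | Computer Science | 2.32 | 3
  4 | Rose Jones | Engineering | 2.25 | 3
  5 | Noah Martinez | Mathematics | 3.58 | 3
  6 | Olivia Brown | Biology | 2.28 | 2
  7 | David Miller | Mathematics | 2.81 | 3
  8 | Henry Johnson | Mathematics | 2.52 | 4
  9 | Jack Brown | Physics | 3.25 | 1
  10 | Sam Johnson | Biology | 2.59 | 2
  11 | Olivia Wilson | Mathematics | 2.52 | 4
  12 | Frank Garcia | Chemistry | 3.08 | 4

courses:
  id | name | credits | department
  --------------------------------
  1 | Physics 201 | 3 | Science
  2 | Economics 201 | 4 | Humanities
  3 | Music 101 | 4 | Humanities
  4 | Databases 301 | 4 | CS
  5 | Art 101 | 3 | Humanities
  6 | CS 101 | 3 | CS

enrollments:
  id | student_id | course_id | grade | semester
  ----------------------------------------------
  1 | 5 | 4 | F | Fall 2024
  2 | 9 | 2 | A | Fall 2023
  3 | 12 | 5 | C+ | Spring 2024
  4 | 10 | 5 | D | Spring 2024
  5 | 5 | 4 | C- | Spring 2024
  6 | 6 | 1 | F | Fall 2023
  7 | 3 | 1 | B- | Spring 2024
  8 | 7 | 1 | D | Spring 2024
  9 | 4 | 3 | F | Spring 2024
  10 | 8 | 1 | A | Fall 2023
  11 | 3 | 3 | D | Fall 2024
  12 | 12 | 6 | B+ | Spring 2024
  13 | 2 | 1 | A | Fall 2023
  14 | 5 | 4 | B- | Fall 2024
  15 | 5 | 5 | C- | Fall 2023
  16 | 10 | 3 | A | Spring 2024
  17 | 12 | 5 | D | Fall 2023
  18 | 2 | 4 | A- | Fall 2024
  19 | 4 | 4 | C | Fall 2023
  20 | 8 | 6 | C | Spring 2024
SELECT p.name FROM students p LEFT JOIN enrollments c ON c.student_id = p.id WHERE c.id IS NULL

Execution result:
name
Tina Brown
Olivia Wilson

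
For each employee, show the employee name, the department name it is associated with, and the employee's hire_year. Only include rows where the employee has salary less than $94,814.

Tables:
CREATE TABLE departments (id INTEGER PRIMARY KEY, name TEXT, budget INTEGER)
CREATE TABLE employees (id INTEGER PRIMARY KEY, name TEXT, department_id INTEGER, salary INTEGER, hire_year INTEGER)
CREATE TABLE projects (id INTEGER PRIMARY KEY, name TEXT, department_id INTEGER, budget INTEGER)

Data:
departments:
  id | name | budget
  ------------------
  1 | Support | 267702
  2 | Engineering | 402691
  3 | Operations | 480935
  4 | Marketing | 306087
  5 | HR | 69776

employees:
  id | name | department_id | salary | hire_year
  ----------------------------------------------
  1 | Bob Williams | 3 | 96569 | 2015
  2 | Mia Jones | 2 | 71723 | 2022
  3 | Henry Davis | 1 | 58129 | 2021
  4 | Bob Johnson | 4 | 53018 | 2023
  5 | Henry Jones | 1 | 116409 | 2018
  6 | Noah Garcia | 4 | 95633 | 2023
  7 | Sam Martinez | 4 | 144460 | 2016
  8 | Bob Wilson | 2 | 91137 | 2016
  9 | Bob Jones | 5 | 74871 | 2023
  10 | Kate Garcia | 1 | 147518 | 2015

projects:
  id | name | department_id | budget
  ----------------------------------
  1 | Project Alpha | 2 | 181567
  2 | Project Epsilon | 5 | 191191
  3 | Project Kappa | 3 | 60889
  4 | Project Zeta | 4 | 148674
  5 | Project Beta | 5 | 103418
SELECT c.name, p.name AS department, c.hire_year FROM employees c JOIN departments p ON c.department_id = p.id WHERE c.salary < 94814

Execution result:
name | department | hire_year
Mia Jones | Engineering | 2022
Henry Davis | Support | 2021
Bob Johnson | Marketing | 2023
Bob Wilson | Engineering | 2016
Bob Jones | HR | 2023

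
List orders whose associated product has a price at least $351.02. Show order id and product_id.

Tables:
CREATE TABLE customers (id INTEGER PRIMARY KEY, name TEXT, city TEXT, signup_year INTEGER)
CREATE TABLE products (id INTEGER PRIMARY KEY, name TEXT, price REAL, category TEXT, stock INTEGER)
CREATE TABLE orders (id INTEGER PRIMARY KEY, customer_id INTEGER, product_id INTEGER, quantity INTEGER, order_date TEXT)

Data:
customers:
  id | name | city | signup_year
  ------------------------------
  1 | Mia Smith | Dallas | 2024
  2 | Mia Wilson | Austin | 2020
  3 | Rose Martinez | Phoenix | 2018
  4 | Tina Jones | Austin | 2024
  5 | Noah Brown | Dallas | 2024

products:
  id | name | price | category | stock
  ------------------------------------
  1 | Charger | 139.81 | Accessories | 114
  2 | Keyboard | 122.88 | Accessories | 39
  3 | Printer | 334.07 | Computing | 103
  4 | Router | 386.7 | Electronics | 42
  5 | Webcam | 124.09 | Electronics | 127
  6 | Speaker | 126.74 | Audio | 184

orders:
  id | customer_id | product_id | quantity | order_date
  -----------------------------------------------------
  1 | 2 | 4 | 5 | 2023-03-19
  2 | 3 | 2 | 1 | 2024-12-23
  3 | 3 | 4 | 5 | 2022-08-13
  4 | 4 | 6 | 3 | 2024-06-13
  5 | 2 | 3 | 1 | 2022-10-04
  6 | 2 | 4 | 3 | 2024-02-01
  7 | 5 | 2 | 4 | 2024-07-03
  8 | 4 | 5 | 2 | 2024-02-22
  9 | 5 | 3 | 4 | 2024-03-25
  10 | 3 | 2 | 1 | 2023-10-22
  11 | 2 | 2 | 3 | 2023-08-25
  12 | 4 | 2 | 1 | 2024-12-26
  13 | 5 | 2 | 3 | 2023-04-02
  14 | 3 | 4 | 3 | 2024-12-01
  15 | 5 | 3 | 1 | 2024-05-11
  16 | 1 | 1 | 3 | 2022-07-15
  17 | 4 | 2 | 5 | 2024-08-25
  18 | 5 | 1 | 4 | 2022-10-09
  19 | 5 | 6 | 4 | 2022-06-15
SELECT id, product_id FROM orders WHERE product_id IN (SELECT id FROM products WHERE price >= 351.02)

Execution result:
id | product_id
1 | 4
3 | 4
6 | 4
14 | 4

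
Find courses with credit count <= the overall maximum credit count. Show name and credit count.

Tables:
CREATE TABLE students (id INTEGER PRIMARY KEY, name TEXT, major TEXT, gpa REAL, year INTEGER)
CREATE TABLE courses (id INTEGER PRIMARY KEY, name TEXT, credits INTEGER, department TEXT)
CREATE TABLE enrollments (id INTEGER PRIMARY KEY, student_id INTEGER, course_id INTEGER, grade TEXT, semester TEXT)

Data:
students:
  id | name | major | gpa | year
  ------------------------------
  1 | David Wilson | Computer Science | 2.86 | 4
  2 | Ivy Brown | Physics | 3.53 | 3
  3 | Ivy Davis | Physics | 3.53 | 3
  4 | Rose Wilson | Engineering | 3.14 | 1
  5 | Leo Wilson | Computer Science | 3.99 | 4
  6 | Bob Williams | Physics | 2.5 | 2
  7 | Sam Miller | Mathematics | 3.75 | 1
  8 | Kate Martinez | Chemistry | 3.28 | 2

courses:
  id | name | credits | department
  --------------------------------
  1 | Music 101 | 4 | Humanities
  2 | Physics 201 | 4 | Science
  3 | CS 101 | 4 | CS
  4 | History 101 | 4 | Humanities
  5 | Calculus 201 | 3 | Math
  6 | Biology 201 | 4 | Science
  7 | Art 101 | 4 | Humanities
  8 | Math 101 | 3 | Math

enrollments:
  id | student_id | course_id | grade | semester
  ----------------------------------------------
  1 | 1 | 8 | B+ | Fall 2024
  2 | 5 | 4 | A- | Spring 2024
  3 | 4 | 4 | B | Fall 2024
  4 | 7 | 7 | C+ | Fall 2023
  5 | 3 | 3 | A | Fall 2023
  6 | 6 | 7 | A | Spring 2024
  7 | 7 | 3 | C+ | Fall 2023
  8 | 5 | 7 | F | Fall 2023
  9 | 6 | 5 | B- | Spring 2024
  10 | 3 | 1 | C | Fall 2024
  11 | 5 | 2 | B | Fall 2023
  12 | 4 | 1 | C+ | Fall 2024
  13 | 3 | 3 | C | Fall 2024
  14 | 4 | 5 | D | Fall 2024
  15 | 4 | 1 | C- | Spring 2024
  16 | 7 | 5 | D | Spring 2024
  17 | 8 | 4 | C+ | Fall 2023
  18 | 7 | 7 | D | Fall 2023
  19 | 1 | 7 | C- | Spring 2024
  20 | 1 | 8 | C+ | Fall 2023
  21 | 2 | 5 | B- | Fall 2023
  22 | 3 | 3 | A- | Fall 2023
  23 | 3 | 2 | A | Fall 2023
SELECT name, credits FROM courses WHERE credits <= (SELECT MAX(credits) FROM courses)

Execution result:
name | credits
Music 101 | 4
Physics 201 | 4
CS 101 | 4
History 101 | 4
Calculus 201 | 3
Biology 201 | 4
Art 101 | 4
Math 101 | 3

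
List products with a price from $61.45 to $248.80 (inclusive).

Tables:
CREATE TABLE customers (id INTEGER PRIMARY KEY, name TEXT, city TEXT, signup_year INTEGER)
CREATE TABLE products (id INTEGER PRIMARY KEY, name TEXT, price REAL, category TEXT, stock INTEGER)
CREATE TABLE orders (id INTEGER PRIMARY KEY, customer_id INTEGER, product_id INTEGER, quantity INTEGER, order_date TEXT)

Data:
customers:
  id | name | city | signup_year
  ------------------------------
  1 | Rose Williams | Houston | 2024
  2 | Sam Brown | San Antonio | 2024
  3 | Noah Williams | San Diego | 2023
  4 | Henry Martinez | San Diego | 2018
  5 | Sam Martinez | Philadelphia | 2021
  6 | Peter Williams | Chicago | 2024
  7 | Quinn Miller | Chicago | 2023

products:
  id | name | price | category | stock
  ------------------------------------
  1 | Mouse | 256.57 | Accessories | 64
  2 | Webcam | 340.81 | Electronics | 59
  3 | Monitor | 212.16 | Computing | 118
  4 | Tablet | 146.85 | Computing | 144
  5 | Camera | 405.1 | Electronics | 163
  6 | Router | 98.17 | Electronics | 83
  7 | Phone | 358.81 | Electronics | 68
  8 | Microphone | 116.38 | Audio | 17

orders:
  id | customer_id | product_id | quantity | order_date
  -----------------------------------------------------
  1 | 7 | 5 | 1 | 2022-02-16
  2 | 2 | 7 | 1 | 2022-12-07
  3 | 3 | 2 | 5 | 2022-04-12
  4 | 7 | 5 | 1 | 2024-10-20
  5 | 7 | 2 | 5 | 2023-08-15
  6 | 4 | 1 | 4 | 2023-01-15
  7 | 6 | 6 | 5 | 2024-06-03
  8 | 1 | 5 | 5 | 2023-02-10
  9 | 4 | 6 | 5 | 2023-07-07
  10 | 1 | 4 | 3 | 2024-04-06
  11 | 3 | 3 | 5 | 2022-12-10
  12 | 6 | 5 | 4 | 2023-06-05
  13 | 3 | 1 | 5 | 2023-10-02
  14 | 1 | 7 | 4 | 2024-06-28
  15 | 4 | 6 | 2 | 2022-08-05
SELECT name, price FROM products WHERE price BETWEEN 61.45 AND 248.8

Execution result:
name | price
Monitor | 212.16
Tablet | 146.85
Router | 98.17
Microphone | 116.38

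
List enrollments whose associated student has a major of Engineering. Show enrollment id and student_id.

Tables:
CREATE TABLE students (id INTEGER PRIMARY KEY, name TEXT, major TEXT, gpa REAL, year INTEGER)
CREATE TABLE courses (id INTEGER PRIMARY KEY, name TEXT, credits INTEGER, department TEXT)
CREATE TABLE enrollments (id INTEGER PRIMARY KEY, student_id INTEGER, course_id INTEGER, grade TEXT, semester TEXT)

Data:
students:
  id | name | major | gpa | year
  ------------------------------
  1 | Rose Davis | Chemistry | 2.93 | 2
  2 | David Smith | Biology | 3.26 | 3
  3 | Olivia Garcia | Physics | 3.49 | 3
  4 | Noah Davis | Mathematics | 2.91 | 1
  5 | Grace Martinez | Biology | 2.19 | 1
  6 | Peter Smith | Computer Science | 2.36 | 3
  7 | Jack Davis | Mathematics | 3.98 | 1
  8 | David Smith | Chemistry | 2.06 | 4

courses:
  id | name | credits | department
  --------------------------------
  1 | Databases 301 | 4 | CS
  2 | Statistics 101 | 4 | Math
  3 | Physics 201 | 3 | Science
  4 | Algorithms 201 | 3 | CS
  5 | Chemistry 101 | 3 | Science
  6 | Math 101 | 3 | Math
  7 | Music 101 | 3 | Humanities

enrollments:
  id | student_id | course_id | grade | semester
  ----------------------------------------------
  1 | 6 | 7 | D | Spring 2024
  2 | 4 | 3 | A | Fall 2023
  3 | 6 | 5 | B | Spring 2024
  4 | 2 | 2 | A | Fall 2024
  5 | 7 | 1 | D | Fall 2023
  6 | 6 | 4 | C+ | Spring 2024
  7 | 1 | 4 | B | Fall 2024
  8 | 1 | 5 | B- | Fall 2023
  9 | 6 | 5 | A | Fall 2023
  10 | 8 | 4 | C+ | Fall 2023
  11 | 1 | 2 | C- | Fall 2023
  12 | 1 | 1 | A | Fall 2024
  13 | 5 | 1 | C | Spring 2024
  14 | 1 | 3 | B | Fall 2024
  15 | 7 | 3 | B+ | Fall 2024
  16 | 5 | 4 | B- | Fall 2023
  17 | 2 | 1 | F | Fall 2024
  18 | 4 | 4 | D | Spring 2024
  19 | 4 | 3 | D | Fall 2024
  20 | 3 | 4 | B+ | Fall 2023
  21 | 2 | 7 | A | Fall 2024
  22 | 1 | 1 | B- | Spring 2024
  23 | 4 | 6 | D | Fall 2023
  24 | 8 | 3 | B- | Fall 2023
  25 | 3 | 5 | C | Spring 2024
SELECT id, student_id FROM enrollments WHERE student_id IN (SELECT id FROM students WHERE major = 'Engineering')

Execution result:
(no rows)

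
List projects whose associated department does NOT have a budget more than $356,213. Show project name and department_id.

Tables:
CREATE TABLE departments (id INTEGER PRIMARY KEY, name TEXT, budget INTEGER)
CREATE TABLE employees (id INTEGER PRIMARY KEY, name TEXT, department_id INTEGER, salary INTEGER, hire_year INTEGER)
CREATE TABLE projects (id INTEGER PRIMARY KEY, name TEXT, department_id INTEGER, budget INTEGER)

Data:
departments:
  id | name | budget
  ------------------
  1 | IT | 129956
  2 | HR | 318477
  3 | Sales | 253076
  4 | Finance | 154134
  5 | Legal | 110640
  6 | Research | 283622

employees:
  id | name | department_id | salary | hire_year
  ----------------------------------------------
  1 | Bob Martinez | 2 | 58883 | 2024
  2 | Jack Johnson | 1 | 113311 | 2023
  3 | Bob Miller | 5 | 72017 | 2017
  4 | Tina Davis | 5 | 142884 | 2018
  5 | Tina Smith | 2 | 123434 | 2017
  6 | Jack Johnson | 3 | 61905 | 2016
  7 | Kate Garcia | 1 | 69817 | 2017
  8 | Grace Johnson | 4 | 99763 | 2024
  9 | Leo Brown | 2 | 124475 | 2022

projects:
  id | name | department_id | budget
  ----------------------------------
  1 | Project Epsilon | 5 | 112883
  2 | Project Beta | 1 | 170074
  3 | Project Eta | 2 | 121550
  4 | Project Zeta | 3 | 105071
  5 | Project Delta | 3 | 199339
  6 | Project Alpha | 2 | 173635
SELECT name, department_id FROM projects WHERE department_id NOT IN (SELECT id FROM departments WHERE budget > 356213)

Execution result:
name | department_id
Project Epsilon | 5
Project Beta | 1
Project Eta | 2
Project Zeta | 3
Project Delta | 3
Project Alpha | 2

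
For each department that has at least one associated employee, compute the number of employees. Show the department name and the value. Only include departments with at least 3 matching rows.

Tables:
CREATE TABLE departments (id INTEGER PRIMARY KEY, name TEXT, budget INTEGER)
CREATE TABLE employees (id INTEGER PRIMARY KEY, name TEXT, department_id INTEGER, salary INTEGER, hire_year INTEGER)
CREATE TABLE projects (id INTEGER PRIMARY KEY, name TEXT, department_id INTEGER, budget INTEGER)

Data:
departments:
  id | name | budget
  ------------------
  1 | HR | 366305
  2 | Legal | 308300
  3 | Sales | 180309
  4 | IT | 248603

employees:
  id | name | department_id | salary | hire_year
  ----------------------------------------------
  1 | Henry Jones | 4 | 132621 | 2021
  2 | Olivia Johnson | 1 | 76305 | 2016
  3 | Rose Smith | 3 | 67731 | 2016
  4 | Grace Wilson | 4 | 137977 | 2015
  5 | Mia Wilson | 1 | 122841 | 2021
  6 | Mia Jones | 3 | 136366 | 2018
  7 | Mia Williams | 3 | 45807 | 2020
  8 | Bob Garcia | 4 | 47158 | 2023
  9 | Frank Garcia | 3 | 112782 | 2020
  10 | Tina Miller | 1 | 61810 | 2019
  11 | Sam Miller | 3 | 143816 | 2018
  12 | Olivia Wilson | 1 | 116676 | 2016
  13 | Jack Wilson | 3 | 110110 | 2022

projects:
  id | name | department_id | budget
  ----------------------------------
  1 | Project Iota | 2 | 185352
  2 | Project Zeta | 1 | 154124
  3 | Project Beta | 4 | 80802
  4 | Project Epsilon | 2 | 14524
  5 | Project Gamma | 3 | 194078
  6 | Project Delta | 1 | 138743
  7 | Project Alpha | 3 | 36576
SELECT p.name, COUNT(*) AS n FROM employees c JOIN departments p ON c.department_id = p.id GROUP BY p.id, p.name HAVING COUNT(*) >= 3

Execution result:
name | n
HR | 4
Sales | 6
IT | 3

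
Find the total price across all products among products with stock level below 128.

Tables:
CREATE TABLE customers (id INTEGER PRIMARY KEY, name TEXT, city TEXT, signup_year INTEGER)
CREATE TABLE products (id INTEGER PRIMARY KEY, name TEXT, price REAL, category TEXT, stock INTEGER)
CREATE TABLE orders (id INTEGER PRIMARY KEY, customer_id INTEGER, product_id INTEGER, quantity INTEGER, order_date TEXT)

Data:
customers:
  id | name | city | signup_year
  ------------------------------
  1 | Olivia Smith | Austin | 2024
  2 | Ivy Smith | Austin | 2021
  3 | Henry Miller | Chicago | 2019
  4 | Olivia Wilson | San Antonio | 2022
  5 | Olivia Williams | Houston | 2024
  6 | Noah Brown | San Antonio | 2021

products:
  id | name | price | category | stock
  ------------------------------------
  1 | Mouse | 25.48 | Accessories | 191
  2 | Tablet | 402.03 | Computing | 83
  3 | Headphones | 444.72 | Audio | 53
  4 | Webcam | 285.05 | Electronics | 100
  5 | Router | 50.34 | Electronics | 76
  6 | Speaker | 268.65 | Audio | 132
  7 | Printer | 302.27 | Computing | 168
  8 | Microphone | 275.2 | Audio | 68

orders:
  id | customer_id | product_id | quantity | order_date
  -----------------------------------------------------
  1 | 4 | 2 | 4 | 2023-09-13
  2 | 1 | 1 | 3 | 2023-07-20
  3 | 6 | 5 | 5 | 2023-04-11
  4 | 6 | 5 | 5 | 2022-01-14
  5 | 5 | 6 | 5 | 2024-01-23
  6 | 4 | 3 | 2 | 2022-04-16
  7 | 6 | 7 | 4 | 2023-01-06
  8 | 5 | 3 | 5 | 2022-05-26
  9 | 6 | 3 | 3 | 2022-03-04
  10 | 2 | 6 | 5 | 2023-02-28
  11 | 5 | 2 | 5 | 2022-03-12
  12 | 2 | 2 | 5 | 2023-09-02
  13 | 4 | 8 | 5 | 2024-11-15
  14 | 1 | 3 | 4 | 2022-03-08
SELECT SUM(price) FROM products WHERE stock < 128

Execution result:
1457.34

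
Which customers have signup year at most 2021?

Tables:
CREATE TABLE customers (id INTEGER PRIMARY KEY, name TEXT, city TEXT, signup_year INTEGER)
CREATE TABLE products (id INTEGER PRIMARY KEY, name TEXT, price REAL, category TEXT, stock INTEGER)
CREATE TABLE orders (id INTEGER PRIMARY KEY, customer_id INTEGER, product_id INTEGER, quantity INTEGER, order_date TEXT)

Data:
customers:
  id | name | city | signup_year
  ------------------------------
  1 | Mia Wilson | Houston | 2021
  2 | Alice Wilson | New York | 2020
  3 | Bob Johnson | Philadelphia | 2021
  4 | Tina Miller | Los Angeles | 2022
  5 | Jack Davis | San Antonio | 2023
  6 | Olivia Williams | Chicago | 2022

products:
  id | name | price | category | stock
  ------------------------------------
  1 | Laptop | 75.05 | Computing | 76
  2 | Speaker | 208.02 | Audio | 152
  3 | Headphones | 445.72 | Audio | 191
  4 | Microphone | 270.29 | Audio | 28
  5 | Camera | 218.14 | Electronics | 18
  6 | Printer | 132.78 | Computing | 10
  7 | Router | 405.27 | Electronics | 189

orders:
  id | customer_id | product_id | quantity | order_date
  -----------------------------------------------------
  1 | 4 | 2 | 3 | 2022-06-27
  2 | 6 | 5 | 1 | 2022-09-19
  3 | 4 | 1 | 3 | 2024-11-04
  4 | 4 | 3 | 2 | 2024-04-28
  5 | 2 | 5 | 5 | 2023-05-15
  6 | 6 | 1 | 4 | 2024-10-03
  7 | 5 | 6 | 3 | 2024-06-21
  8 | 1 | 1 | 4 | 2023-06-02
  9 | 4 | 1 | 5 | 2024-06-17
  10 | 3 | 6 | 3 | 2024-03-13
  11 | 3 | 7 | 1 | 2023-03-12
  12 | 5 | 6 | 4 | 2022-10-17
SELECT name, signup_year FROM customers WHERE signup_year <= 2021

Execution result:
name | signup_year
Mia Wilson | 2021
Alice Wilson | 2020
Bob Johnson | 2021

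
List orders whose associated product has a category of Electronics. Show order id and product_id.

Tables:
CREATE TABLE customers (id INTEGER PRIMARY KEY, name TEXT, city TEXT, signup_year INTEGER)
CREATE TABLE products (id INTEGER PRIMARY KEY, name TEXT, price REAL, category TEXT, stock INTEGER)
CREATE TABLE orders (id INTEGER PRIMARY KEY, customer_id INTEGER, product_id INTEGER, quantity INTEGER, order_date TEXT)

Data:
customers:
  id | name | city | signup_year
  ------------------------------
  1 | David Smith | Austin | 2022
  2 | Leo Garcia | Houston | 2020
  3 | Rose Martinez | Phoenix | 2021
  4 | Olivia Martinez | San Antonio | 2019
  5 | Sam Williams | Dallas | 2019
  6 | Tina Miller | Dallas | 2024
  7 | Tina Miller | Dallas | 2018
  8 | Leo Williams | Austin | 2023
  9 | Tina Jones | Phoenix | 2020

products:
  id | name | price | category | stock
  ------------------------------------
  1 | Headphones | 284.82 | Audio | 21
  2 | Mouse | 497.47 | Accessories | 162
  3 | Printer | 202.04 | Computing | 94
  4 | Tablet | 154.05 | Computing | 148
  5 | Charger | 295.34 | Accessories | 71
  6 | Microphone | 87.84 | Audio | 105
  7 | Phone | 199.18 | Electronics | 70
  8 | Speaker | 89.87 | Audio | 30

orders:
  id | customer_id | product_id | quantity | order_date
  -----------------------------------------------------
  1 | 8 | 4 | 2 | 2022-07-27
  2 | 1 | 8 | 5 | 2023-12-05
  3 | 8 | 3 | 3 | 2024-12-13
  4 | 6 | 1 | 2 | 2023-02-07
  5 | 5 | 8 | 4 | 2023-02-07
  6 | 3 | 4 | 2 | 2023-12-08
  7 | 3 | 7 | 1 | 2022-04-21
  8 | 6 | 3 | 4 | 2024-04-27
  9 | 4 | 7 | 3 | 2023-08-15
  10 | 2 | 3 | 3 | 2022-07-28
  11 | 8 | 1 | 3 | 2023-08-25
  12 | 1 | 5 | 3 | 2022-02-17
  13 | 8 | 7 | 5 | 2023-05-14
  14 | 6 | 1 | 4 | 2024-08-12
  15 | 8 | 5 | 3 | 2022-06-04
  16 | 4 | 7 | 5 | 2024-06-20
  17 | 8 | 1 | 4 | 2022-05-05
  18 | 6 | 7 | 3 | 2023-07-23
SELECT id, product_id FROM orders WHERE product_id IN (SELECT id FROM products WHERE category = 'Electronics')

Execution result:
id | product_id
7 | 7
9 | 7
13 | 7
16 | 7
18 | 7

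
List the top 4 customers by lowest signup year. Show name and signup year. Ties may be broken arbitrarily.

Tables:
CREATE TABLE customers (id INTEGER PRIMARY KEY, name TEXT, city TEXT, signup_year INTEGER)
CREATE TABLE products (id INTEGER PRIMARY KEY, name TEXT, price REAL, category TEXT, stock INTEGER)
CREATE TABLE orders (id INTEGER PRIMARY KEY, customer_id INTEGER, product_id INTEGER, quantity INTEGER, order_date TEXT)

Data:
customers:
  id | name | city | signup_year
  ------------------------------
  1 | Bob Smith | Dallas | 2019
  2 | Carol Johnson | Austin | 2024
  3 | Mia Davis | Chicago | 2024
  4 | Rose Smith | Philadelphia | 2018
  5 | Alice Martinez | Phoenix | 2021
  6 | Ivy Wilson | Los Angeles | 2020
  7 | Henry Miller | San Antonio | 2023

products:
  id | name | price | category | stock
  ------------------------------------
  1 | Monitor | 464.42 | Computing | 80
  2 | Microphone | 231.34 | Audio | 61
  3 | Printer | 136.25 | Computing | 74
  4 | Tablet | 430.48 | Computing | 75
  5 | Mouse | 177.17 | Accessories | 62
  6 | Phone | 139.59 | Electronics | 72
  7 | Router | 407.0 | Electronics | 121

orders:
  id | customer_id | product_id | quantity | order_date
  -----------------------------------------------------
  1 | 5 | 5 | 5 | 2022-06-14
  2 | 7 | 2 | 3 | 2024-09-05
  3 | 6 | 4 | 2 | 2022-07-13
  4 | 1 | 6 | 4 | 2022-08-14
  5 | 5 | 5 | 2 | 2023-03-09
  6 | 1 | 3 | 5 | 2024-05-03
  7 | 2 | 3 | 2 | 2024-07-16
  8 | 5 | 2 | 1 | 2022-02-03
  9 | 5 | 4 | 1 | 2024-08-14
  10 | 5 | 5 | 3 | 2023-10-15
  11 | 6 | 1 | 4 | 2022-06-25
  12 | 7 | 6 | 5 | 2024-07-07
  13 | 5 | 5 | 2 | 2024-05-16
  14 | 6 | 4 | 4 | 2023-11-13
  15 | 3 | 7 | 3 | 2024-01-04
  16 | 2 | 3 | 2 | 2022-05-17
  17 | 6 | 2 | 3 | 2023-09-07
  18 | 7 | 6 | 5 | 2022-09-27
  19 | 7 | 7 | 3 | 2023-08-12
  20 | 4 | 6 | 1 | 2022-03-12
SELECT name, signup_year FROM customers ORDER BY signup_year ASC LIMIT 4

Execution result:
name | signup_year
Rose Smith | 2018
Bob Smith | 2019
Ivy Wilson | 2020
Alice Martinez | 2021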